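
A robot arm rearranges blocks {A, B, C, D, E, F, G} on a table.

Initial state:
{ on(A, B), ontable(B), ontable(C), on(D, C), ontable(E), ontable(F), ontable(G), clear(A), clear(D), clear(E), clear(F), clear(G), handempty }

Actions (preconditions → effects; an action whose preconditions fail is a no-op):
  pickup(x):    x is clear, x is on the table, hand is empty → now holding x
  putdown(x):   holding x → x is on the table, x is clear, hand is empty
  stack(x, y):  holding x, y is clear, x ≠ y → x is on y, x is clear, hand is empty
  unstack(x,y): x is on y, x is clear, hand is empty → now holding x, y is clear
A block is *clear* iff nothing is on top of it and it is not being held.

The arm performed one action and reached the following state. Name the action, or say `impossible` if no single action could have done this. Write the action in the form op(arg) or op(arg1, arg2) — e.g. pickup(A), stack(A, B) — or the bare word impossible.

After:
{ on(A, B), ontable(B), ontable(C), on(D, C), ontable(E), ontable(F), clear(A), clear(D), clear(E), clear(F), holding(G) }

target: towers=[B/A; C/D; E; F] holding=G
         pickup(F) → towers=[B/A; C/D; E; G] holding=F
         pickup(G) → towers=[B/A; C/D; E; F] holding=G  ← match
     unstack(D, C) → towers=[B/A; C; E; F; G] holding=D
     unstack(A, B) → towers=[B; C/D; E; F; G] holding=A
         pickup(E) → towers=[B/A; C/D; F; G] holding=E

pickup(G)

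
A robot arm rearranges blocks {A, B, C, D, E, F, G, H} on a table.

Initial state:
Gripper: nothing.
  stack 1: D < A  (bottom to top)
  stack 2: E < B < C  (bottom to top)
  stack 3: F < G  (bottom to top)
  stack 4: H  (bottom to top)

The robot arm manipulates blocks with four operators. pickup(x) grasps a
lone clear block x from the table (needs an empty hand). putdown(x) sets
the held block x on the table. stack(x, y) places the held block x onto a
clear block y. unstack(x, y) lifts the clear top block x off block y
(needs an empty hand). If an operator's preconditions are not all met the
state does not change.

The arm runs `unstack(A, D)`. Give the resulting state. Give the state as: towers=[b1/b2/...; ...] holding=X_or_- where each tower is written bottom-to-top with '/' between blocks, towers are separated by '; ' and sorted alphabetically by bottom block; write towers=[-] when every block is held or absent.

before: towers=[D/A; E/B/C; F/G; H] holding=-
pre[unstack(A, D)]: on(A,D) ok, clear(A) ok, handempty ok
all met → apply unstack(A, D)
after:  towers=[D; E/B/C; F/G; H] holding=A

towers=[D; E/B/C; F/G; H] holding=A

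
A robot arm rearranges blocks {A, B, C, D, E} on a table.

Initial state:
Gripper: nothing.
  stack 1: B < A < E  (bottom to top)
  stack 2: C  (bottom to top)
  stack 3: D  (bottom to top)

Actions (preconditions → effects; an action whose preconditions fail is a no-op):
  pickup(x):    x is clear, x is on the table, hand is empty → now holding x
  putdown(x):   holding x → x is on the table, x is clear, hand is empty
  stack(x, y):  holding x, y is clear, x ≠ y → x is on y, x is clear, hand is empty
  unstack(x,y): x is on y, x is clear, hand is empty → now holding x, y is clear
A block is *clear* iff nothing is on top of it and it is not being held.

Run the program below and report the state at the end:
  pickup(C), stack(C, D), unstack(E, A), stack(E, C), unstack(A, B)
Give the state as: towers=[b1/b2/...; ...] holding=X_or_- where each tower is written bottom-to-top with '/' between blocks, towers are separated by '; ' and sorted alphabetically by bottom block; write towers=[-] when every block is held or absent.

step 1 (pickup(C)): towers=[B/A/E; D] holding=C
step 2 (stack(C, D)): towers=[B/A/E; D/C] holding=-
step 3 (unstack(E, A)): towers=[B/A; D/C] holding=E
step 4 (stack(E, C)): towers=[B/A; D/C/E] holding=-
step 5 (unstack(A, B)): towers=[B; D/C/E] holding=A

towers=[B; D/C/E] holding=A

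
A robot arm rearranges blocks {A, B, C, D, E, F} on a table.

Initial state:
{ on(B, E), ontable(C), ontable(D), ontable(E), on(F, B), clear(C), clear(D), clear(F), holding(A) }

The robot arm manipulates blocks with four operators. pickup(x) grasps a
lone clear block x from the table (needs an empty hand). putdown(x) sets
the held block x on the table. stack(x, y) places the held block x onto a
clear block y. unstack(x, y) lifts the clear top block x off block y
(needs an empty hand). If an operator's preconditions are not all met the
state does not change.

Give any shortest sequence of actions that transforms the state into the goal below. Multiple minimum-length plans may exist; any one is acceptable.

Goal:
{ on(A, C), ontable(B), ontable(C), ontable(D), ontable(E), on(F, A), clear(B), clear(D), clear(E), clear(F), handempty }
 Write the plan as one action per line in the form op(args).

stack(A, C)
unstack(F, B)
stack(F, A)
unstack(B, E)
putdown(B)

step 1 (stack(A, C)): towers=[C/A; D; E/B/F] holding=-
step 2 (unstack(F, B)): towers=[C/A; D; E/B] holding=F
step 3 (stack(F, A)): towers=[C/A/F; D; E/B] holding=-
step 4 (unstack(B, E)): towers=[C/A/F; D; E] holding=B
step 5 (putdown(B)): towers=[B; C/A/F; D; E] holding=-
goal check: towers=[B; C/A/F; D; E] holding=- — reached (length 5, optimal by BFS)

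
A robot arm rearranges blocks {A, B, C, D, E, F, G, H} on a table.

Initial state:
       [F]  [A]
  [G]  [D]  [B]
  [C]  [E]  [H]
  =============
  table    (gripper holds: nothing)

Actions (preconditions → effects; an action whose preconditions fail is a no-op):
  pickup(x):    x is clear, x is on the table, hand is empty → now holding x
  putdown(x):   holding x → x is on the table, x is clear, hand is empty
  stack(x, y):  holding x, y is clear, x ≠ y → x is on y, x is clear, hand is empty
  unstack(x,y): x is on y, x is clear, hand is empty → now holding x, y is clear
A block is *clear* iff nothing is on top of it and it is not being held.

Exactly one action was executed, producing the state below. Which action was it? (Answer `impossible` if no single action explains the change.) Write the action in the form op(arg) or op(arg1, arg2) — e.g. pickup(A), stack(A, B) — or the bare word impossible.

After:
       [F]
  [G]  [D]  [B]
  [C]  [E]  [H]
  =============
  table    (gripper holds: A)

target: towers=[C/G; E/D/F; H/B] holding=A
     unstack(G, C) → towers=[C; E/D/F; H/B/A] holding=G
     unstack(A, B) → towers=[C/G; E/D/F; H/B] holding=A  ← match
     unstack(F, D) → towers=[C/G; E/D; H/B/A] holding=F

unstack(A, B)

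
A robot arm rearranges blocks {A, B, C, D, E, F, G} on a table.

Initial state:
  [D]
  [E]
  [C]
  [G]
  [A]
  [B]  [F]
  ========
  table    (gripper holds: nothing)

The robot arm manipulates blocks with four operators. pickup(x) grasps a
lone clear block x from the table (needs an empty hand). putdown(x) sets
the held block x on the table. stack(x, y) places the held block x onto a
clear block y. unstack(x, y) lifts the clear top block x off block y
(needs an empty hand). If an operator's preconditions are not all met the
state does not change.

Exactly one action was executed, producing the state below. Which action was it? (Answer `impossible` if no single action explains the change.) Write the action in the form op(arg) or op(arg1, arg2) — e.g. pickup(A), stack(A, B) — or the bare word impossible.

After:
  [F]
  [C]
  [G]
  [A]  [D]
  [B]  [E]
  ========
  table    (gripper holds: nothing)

impossible

target: towers=[B/A/G/C/F; E/D] holding=-
         pickup(F) → towers=[B/A/G/C/E/D] holding=F
     unstack(D, E) → towers=[B/A/G/C/E; F] holding=D
none of the 2 applicable actions match → impossible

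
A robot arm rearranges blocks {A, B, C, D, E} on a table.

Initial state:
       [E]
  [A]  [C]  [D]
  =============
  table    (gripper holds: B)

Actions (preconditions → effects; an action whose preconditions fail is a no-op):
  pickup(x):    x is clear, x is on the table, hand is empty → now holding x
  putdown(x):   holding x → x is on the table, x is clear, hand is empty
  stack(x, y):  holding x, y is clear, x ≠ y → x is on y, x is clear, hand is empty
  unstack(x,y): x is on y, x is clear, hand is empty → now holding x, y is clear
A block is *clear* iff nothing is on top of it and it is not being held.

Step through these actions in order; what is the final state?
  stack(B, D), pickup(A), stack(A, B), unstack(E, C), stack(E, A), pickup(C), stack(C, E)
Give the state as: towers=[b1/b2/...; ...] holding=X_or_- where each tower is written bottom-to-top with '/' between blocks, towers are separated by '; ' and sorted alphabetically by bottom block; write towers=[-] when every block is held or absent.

towers=[D/B/A/E/C] holding=-

step 1 (stack(B, D)): towers=[A; C/E; D/B] holding=-
step 2 (pickup(A)): towers=[C/E; D/B] holding=A
step 3 (stack(A, B)): towers=[C/E; D/B/A] holding=-
step 4 (unstack(E, C)): towers=[C; D/B/A] holding=E
step 5 (stack(E, A)): towers=[C; D/B/A/E] holding=-
step 6 (pickup(C)): towers=[D/B/A/E] holding=C
step 7 (stack(C, E)): towers=[D/B/A/E/C] holding=-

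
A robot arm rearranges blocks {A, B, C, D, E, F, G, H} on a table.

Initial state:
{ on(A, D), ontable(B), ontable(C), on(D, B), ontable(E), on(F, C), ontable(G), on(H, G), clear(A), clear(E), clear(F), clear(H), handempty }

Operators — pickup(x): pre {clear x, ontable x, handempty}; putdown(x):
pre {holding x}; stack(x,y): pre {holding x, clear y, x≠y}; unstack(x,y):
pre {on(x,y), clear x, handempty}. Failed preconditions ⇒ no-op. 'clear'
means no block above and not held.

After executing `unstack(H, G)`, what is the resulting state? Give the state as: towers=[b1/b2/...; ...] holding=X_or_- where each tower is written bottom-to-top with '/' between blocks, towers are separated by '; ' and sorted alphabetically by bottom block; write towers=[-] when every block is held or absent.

towers=[B/D/A; C/F; E; G] holding=H

before: towers=[B/D/A; C/F; E; G/H] holding=-
pre[unstack(H, G)]: on(H,G) ok, clear(H) ok, handempty ok
all met → apply unstack(H, G)
after:  towers=[B/D/A; C/F; E; G] holding=H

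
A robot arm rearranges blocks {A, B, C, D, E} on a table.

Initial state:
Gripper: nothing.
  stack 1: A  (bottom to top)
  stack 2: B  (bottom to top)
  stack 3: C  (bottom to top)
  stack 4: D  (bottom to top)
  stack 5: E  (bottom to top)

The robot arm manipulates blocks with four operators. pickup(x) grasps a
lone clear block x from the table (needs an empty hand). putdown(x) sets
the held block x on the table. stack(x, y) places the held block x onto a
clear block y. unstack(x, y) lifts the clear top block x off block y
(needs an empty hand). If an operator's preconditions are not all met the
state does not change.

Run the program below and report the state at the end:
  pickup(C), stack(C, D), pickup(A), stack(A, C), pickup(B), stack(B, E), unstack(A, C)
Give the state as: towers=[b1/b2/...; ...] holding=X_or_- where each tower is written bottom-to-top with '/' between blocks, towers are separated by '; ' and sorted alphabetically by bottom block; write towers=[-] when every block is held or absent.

step 1 (pickup(C)): towers=[A; B; D; E] holding=C
step 2 (stack(C, D)): towers=[A; B; D/C; E] holding=-
step 3 (pickup(A)): towers=[B; D/C; E] holding=A
step 4 (stack(A, C)): towers=[B; D/C/A; E] holding=-
step 5 (pickup(B)): towers=[D/C/A; E] holding=B
step 6 (stack(B, E)): towers=[D/C/A; E/B] holding=-
step 7 (unstack(A, C)): towers=[D/C; E/B] holding=A

towers=[D/C; E/B] holding=A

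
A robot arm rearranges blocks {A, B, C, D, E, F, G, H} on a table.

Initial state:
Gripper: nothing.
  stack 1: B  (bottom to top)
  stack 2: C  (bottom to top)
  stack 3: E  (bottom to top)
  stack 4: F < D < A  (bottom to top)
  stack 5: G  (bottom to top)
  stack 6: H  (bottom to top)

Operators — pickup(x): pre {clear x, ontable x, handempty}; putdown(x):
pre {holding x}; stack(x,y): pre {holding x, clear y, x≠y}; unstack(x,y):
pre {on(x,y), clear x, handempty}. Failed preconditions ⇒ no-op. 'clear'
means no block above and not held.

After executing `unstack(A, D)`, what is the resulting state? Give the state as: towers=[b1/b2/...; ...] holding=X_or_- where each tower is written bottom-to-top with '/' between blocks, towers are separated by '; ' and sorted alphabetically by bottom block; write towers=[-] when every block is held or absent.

towers=[B; C; E; F/D; G; H] holding=A

before: towers=[B; C; E; F/D/A; G; H] holding=-
pre[unstack(A, D)]: on(A,D) ✓, clear(A) ✓, handempty ✓
all met → apply unstack(A, D)
after:  towers=[B; C; E; F/D; G; H] holding=A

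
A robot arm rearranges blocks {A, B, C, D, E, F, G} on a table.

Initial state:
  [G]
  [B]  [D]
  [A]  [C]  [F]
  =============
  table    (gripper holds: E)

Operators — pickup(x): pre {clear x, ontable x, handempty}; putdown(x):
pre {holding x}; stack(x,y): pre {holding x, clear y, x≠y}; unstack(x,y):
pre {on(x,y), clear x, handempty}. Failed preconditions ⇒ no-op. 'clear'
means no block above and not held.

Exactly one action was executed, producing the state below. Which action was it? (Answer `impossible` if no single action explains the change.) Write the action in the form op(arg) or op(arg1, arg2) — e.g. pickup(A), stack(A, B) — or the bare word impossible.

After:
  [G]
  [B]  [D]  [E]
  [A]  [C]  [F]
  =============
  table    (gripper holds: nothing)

target: towers=[A/B/G; C/D; F/E] holding=-
        putdown(E) → towers=[A/B/G; C/D; E; F] holding=-
       stack(E, F) → towers=[A/B/G; C/D; F/E] holding=-  ← match
       stack(E, G) → towers=[A/B/G/E; C/D; F] holding=-
       stack(E, D) → towers=[A/B/G; C/D/E; F] holding=-

stack(E, F)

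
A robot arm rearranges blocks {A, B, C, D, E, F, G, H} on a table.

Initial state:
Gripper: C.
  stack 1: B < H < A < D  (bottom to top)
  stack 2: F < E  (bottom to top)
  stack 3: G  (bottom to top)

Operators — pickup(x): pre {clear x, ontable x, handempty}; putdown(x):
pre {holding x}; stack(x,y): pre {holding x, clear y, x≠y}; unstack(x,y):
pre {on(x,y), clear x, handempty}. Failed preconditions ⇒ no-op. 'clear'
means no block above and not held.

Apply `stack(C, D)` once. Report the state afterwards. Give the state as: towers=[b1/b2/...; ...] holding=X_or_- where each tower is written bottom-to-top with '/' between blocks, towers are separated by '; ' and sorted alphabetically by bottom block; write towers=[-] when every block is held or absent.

before: towers=[B/H/A/D; F/E; G] holding=C
pre[stack(C, D)]: holding(C) ✓, clear(D) ✓, C≠D ✓
all met → apply stack(C, D)
after:  towers=[B/H/A/D/C; F/E; G] holding=-

towers=[B/H/A/D/C; F/E; G] holding=-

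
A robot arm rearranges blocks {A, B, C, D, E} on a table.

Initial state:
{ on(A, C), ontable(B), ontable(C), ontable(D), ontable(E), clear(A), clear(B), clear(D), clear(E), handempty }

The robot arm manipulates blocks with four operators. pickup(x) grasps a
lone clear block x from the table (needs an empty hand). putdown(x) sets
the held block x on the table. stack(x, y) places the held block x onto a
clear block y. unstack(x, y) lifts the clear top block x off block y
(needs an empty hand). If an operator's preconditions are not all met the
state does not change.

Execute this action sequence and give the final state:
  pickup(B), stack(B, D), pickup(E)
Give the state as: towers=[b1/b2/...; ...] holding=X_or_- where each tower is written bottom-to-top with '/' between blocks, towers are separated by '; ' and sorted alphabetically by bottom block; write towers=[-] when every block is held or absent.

step 1 (pickup(B)): towers=[C/A; D; E] holding=B
step 2 (stack(B, D)): towers=[C/A; D/B; E] holding=-
step 3 (pickup(E)): towers=[C/A; D/B] holding=E

towers=[C/A; D/B] holding=E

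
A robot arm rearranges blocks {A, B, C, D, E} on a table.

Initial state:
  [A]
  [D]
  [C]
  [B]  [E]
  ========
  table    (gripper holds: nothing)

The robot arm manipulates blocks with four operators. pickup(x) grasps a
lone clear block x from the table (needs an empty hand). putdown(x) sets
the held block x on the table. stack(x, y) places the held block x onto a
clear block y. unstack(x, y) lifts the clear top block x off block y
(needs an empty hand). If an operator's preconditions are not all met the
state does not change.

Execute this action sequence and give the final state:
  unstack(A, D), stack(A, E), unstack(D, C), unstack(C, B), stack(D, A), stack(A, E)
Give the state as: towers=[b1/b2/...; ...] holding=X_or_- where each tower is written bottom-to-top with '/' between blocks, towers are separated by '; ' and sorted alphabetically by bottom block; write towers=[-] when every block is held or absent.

towers=[B/C; E/A/D] holding=-

step 1 (unstack(A, D)): towers=[B/C/D; E] holding=A
step 2 (stack(A, E)): towers=[B/C/D; E/A] holding=-
step 3 (unstack(D, C)): towers=[B/C; E/A] holding=D
step 4 (unstack(C, B)) [no-op]: towers=[B/C; E/A] holding=D
step 5 (stack(D, A)): towers=[B/C; E/A/D] holding=-
step 6 (stack(A, E)) [no-op]: towers=[B/C; E/A/D] holding=-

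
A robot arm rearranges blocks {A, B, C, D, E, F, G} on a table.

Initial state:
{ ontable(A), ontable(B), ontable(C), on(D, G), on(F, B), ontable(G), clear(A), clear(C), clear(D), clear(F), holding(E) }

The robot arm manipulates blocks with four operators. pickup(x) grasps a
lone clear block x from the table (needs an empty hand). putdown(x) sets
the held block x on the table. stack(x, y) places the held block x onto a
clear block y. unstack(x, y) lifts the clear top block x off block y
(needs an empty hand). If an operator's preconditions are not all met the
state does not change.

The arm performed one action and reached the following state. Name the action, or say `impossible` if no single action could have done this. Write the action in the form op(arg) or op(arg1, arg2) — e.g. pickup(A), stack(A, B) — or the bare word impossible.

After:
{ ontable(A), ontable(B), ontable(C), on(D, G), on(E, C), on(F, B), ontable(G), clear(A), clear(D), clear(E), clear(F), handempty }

target: towers=[A; B/F; C/E; G/D] holding=-
        putdown(E) → towers=[A; B/F; C; E; G/D] holding=-
       stack(E, F) → towers=[A; B/F/E; C; G/D] holding=-
       stack(E, D) → towers=[A; B/F; C; G/D/E] holding=-
       stack(E, A) → towers=[A/E; B/F; C; G/D] holding=-
       stack(E, C) → towers=[A; B/F; C/E; G/D] holding=-  ← match

stack(E, C)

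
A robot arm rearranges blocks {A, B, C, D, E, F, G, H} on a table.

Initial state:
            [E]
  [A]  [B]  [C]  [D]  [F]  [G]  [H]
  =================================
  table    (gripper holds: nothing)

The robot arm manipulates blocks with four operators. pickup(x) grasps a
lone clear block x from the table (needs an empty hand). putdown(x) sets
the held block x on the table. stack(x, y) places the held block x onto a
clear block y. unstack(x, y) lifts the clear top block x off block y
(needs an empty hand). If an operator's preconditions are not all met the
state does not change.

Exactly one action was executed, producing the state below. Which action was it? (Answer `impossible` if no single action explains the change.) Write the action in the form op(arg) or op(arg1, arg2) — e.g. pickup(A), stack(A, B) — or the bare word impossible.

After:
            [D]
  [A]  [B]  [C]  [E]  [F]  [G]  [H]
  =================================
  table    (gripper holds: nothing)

impossible

target: towers=[A; B; C/D; E; F; G; H] holding=-
         pickup(G) → towers=[A; B; C/E; D; F; H] holding=G
         pickup(A) → towers=[B; C/E; D; F; G; H] holding=A
     unstack(E, C) → towers=[A; B; C; D; F; G; H] holding=E
         pickup(H) → towers=[A; B; C/E; D; F; G] holding=H
         pickup(B) → towers=[A; C/E; D; F; G; H] holding=B
         pickup(F) → towers=[A; B; C/E; D; G; H] holding=F
         pickup(D) → towers=[A; B; C/E; F; G; H] holding=D
none of the 7 applicable actions match → impossible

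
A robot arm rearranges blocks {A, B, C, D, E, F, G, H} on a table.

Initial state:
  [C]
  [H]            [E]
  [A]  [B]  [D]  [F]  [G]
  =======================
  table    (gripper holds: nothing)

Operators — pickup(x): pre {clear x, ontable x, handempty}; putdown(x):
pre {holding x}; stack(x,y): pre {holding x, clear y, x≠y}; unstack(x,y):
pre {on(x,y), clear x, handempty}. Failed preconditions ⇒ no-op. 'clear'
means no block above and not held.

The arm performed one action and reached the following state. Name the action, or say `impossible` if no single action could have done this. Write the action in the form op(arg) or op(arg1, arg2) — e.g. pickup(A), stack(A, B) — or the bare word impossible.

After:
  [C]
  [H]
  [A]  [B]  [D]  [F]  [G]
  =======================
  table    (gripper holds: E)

target: towers=[A/H/C; B; D; F; G] holding=E
         pickup(G) → towers=[A/H/C; B; D; F/E] holding=G
     unstack(E, F) → towers=[A/H/C; B; D; F; G] holding=E  ← match
         pickup(B) → towers=[A/H/C; D; F/E; G] holding=B
         pickup(D) → towers=[A/H/C; B; F/E; G] holding=D
     unstack(C, H) → towers=[A/H; B; D; F/E; G] holding=C

unstack(E, F)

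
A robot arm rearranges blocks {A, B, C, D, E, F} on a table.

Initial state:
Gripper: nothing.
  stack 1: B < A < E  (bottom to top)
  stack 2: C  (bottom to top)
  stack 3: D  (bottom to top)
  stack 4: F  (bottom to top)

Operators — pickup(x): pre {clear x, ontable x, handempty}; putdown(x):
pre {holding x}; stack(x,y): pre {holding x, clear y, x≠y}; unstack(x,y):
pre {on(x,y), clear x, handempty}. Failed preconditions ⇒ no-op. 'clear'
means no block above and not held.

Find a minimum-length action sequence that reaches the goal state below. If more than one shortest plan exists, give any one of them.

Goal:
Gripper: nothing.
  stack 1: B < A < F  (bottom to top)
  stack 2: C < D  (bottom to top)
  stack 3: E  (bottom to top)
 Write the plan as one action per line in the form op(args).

step 1 (pickup(D)): towers=[B/A/E; C; F] holding=D
step 2 (stack(D, C)): towers=[B/A/E; C/D; F] holding=-
step 3 (unstack(E, A)): towers=[B/A; C/D; F] holding=E
step 4 (putdown(E)): towers=[B/A; C/D; E; F] holding=-
step 5 (pickup(F)): towers=[B/A; C/D; E] holding=F
step 6 (stack(F, A)): towers=[B/A/F; C/D; E] holding=-
goal check: towers=[B/A/F; C/D; E] holding=- — reached (length 6, optimal by BFS)

pickup(D)
stack(D, C)
unstack(E, A)
putdown(E)
pickup(F)
stack(F, A)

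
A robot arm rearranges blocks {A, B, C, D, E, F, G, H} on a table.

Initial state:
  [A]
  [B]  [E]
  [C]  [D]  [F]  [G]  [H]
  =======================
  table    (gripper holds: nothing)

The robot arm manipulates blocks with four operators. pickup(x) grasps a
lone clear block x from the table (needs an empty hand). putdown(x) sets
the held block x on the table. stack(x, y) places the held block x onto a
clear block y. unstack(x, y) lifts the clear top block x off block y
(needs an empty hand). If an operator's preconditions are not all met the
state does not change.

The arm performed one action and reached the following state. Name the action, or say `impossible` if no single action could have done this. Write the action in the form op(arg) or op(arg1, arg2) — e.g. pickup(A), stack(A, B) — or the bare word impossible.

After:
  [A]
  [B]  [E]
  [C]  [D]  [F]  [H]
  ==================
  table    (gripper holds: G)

pickup(G)

target: towers=[C/B/A; D/E; F; H] holding=G
         pickup(G) → towers=[C/B/A; D/E; F; H] holding=G  ← match
     unstack(A, B) → towers=[C/B; D/E; F; G; H] holding=A
     unstack(E, D) → towers=[C/B/A; D; F; G; H] holding=E
         pickup(H) → towers=[C/B/A; D/E; F; G] holding=H
         pickup(F) → towers=[C/B/A; D/E; G; H] holding=F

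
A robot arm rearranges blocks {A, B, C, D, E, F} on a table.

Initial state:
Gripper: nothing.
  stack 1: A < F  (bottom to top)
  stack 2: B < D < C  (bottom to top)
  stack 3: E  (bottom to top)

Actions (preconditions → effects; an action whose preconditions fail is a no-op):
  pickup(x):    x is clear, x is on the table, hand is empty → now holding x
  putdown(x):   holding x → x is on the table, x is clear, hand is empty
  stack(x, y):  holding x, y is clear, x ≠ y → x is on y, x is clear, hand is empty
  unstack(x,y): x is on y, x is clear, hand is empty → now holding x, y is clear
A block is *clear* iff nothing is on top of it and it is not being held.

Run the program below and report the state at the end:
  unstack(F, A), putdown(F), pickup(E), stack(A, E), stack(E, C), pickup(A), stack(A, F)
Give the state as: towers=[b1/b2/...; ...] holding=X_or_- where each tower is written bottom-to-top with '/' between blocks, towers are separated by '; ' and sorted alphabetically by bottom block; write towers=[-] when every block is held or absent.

step 1 (unstack(F, A)): towers=[A; B/D/C; E] holding=F
step 2 (putdown(F)): towers=[A; B/D/C; E; F] holding=-
step 3 (pickup(E)): towers=[A; B/D/C; F] holding=E
step 4 (stack(A, E)) [no-op]: towers=[A; B/D/C; F] holding=E
step 5 (stack(E, C)): towers=[A; B/D/C/E; F] holding=-
step 6 (pickup(A)): towers=[B/D/C/E; F] holding=A
step 7 (stack(A, F)): towers=[B/D/C/E; F/A] holding=-

towers=[B/D/C/E; F/A] holding=-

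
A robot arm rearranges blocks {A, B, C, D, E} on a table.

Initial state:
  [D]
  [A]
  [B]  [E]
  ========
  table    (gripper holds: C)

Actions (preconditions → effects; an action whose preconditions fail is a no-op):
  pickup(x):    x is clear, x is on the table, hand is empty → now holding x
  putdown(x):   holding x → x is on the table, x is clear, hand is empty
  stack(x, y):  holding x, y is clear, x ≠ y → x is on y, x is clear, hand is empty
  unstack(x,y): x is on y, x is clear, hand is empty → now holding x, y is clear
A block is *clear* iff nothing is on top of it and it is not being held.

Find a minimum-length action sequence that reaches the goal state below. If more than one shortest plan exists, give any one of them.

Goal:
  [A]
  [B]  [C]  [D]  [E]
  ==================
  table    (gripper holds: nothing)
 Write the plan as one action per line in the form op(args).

putdown(C)
unstack(D, A)
putdown(D)

step 1 (putdown(C)): towers=[B/A/D; C; E] holding=-
step 2 (unstack(D, A)): towers=[B/A; C; E] holding=D
step 3 (putdown(D)): towers=[B/A; C; D; E] holding=-
goal check: towers=[B/A; C; D; E] holding=- — reached (length 3, optimal by BFS)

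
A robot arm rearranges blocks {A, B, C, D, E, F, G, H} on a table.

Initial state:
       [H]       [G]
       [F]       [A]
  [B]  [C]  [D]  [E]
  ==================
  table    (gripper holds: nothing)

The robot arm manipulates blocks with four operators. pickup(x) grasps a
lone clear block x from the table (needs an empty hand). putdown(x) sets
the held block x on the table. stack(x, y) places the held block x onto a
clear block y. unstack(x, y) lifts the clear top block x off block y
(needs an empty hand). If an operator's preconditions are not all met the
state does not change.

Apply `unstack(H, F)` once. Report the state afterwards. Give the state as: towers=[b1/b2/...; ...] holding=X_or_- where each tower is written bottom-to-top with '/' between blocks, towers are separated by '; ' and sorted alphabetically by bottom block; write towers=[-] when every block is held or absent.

towers=[B; C/F; D; E/A/G] holding=H

before: towers=[B; C/F/H; D; E/A/G] holding=-
pre[unstack(H, F)]: on(H,F) yes, clear(H) yes, handempty yes
all met → apply unstack(H, F)
after:  towers=[B; C/F; D; E/A/G] holding=H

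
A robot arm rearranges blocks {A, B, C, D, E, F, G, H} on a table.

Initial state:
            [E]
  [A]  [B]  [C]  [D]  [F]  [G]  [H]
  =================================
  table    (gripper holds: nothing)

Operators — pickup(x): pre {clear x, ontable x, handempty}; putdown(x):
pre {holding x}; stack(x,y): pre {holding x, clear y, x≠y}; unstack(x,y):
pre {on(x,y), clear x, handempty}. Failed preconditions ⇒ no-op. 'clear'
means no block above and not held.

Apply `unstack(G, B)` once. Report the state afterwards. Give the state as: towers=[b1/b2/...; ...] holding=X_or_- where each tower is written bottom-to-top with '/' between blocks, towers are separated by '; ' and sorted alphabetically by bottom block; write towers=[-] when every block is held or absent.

towers=[A; B; C/E; D; F; G; H] holding=-

before: towers=[A; B; C/E; D; F; G; H] holding=-
pre[unstack(G, B)]: on(G,B) ✗, clear(G) ✓, handempty ✓
on(G,B) unmet → unstack(G, B) is a no-op
after:  towers=[A; B; C/E; D; F; G; H] holding=-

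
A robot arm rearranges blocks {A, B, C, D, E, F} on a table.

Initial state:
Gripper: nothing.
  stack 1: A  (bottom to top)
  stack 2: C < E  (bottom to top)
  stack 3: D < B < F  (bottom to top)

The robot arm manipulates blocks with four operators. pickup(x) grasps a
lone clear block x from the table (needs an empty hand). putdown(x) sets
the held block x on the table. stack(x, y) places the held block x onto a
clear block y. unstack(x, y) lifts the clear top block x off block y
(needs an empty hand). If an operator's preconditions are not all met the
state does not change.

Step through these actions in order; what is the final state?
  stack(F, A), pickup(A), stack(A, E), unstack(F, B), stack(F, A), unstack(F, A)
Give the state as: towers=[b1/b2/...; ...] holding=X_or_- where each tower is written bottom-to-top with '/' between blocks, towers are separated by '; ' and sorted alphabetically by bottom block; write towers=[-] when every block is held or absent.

step 1 (stack(F, A)) [no-op]: towers=[A; C/E; D/B/F] holding=-
step 2 (pickup(A)): towers=[C/E; D/B/F] holding=A
step 3 (stack(A, E)): towers=[C/E/A; D/B/F] holding=-
step 4 (unstack(F, B)): towers=[C/E/A; D/B] holding=F
step 5 (stack(F, A)): towers=[C/E/A/F; D/B] holding=-
step 6 (unstack(F, A)): towers=[C/E/A; D/B] holding=F

towers=[C/E/A; D/B] holding=F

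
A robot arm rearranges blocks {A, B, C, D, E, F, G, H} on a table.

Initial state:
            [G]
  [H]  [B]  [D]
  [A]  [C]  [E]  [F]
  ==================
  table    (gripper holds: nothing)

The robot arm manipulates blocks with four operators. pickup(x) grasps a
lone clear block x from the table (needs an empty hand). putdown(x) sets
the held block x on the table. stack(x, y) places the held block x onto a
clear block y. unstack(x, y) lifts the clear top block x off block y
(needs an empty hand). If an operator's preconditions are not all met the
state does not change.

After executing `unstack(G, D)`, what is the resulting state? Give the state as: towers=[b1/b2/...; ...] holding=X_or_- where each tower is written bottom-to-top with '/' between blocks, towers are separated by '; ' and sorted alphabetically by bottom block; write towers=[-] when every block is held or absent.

before: towers=[A/H; C/B; E/D/G; F] holding=-
pre[unstack(G, D)]: on(G,D) yes, clear(G) yes, handempty yes
all met → apply unstack(G, D)
after:  towers=[A/H; C/B; E/D; F] holding=G

towers=[A/H; C/B; E/D; F] holding=G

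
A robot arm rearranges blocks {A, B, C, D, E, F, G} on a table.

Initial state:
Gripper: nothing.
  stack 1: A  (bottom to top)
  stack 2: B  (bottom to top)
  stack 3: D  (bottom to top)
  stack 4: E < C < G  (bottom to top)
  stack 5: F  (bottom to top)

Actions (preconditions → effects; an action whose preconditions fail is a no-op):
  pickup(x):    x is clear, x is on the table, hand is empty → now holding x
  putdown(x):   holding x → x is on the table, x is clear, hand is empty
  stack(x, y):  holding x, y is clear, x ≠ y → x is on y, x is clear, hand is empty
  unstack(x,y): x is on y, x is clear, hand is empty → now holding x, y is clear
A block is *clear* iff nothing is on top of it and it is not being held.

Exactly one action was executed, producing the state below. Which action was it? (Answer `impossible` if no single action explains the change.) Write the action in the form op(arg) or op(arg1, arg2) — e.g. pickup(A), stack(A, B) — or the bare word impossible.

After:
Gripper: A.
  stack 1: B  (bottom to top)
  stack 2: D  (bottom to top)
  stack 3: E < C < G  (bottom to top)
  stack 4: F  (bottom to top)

pickup(A)

target: towers=[B; D; E/C/G; F] holding=A
         pickup(B) → towers=[A; D; E/C/G; F] holding=B
         pickup(F) → towers=[A; B; D; E/C/G] holding=F
     unstack(G, C) → towers=[A; B; D; E/C; F] holding=G
         pickup(D) → towers=[A; B; E/C/G; F] holding=D
         pickup(A) → towers=[B; D; E/C/G; F] holding=A  ← match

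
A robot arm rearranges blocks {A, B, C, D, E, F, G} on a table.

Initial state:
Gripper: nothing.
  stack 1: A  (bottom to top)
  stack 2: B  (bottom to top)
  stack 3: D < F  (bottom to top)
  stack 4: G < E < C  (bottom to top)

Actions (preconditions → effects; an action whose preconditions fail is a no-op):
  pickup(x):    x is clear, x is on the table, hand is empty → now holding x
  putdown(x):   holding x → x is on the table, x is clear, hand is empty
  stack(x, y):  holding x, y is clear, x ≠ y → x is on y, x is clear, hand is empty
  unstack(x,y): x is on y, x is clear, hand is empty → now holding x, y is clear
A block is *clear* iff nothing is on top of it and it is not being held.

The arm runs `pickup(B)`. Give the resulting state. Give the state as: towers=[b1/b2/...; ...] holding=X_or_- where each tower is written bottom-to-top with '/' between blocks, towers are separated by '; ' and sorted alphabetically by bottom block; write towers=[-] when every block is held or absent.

before: towers=[A; B; D/F; G/E/C] holding=-
pre[pickup(B)]: clear(B) yes, ontable(B) yes, handempty yes
all met → apply pickup(B)
after:  towers=[A; D/F; G/E/C] holding=B

towers=[A; D/F; G/E/C] holding=B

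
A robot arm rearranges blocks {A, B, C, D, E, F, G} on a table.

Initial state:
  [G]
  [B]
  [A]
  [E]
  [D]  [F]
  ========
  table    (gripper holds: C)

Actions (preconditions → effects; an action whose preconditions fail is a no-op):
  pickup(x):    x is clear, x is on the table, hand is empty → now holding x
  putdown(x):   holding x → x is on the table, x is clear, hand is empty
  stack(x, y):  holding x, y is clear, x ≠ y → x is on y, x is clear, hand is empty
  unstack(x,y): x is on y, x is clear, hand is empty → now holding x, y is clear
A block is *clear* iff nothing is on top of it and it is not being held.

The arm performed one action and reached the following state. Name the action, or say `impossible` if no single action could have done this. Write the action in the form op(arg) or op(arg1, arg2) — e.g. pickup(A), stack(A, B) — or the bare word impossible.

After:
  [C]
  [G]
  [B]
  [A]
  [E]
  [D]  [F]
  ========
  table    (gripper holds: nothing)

stack(C, G)

target: towers=[D/E/A/B/G/C; F] holding=-
        putdown(C) → towers=[C; D/E/A/B/G; F] holding=-
       stack(C, F) → towers=[D/E/A/B/G; F/C] holding=-
       stack(C, G) → towers=[D/E/A/B/G/C; F] holding=-  ← match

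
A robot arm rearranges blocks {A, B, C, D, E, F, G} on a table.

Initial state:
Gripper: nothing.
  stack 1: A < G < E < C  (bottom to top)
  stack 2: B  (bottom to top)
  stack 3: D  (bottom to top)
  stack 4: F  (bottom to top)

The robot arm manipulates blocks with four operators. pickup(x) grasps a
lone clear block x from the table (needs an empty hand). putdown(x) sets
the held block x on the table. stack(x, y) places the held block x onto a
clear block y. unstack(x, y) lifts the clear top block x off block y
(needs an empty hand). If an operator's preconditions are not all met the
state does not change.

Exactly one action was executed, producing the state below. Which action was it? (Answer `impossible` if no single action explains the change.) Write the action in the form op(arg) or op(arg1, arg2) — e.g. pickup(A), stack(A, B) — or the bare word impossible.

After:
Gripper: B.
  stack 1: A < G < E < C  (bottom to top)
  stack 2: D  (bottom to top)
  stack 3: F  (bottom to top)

target: towers=[A/G/E/C; D; F] holding=B
         pickup(B) → towers=[A/G/E/C; D; F] holding=B  ← match
         pickup(F) → towers=[A/G/E/C; B; D] holding=F
         pickup(D) → towers=[A/G/E/C; B; F] holding=D
     unstack(C, E) → towers=[A/G/E; B; D; F] holding=C

pickup(B)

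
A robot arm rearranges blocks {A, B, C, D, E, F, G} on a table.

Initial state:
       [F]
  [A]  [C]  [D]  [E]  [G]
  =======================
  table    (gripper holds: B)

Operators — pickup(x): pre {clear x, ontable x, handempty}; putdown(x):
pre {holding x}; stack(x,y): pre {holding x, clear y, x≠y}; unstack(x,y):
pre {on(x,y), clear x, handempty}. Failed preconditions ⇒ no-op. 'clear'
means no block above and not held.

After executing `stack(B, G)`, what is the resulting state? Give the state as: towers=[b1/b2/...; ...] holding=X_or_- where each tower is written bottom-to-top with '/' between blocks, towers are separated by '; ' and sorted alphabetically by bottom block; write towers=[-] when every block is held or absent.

before: towers=[A; C/F; D; E; G] holding=B
pre[stack(B, G)]: holding(B) ✓, clear(G) ✓, B≠G ✓
all met → apply stack(B, G)
after:  towers=[A; C/F; D; E; G/B] holding=-

towers=[A; C/F; D; E; G/B] holding=-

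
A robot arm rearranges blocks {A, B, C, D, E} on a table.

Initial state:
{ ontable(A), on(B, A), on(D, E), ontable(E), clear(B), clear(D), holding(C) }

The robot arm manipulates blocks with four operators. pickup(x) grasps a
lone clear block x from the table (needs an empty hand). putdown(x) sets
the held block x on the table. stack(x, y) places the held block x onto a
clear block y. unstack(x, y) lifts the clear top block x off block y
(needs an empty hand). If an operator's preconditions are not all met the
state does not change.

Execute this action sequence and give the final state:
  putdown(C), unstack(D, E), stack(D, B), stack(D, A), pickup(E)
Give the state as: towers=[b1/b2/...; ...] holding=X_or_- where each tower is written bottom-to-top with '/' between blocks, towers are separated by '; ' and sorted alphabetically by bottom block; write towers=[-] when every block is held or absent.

step 1 (putdown(C)): towers=[A/B; C; E/D] holding=-
step 2 (unstack(D, E)): towers=[A/B; C; E] holding=D
step 3 (stack(D, B)): towers=[A/B/D; C; E] holding=-
step 4 (stack(D, A)) [no-op]: towers=[A/B/D; C; E] holding=-
step 5 (pickup(E)): towers=[A/B/D; C] holding=E

towers=[A/B/D; C] holding=E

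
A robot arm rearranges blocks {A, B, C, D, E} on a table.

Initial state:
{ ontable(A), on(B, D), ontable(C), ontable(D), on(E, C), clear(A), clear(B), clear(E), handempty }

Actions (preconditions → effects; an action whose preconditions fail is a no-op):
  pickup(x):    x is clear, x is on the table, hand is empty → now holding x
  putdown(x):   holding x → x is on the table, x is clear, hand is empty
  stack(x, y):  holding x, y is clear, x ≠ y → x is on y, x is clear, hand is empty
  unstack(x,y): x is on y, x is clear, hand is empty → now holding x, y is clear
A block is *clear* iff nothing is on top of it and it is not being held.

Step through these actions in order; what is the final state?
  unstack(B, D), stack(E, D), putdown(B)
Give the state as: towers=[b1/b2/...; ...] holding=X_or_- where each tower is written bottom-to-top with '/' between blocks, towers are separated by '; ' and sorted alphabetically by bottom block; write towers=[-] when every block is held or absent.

towers=[A; B; C/E; D] holding=-

step 1 (unstack(B, D)): towers=[A; C/E; D] holding=B
step 2 (stack(E, D)) [no-op]: towers=[A; C/E; D] holding=B
step 3 (putdown(B)): towers=[A; B; C/E; D] holding=-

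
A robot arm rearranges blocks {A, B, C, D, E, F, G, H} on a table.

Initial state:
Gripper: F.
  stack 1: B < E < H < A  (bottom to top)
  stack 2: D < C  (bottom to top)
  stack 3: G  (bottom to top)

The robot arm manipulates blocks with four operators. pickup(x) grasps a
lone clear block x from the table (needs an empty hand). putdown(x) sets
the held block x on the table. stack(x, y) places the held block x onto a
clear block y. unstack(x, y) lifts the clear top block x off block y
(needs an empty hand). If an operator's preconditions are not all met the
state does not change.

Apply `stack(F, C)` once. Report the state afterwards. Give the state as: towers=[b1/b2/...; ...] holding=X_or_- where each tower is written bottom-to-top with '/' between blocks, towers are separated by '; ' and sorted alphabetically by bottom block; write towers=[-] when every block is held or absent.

before: towers=[B/E/H/A; D/C; G] holding=F
pre[stack(F, C)]: holding(F) yes, clear(C) yes, F≠C yes
all met → apply stack(F, C)
after:  towers=[B/E/H/A; D/C/F; G] holding=-

towers=[B/E/H/A; D/C/F; G] holding=-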